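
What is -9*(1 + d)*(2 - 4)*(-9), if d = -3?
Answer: 324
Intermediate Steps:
-9*(1 + d)*(2 - 4)*(-9) = -9*(1 - 3)*(2 - 4)*(-9) = -(-18)*(-2)*(-9) = -9*4*(-9) = -36*(-9) = 324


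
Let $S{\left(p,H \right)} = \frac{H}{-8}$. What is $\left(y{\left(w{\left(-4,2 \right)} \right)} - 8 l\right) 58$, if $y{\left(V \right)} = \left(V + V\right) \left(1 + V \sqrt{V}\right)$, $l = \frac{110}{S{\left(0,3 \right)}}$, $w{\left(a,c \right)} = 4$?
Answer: $\frac{420848}{3} \approx 1.4028 \cdot 10^{5}$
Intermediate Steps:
$S{\left(p,H \right)} = - \frac{H}{8}$ ($S{\left(p,H \right)} = H \left(- \frac{1}{8}\right) = - \frac{H}{8}$)
$l = - \frac{880}{3}$ ($l = \frac{110}{\left(- \frac{1}{8}\right) 3} = \frac{110}{- \frac{3}{8}} = 110 \left(- \frac{8}{3}\right) = - \frac{880}{3} \approx -293.33$)
$y{\left(V \right)} = 2 V \left(1 + V^{\frac{3}{2}}\right)$
$\left(y{\left(w{\left(-4,2 \right)} \right)} - 8 l\right) 58 = \left(\left(2 \cdot 4 + 2 \cdot 4^{\frac{5}{2}}\right) - - \frac{7040}{3}\right) 58 = \left(\left(8 + 2 \cdot 32\right) + \frac{7040}{3}\right) 58 = \left(\left(8 + 64\right) + \frac{7040}{3}\right) 58 = \left(72 + \frac{7040}{3}\right) 58 = \frac{7256}{3} \cdot 58 = \frac{420848}{3}$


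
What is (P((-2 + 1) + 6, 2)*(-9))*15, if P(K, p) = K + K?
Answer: -1350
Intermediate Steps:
P(K, p) = 2*K
(P((-2 + 1) + 6, 2)*(-9))*15 = ((2*((-2 + 1) + 6))*(-9))*15 = ((2*(-1 + 6))*(-9))*15 = ((2*5)*(-9))*15 = (10*(-9))*15 = -90*15 = -1350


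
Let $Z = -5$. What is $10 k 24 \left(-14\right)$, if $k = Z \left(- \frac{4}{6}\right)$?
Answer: $-11200$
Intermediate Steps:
$k = \frac{10}{3}$ ($k = - 5 \left(- \frac{4}{6}\right) = - 5 \left(\left(-4\right) \frac{1}{6}\right) = \left(-5\right) \left(- \frac{2}{3}\right) = \frac{10}{3} \approx 3.3333$)
$10 k 24 \left(-14\right) = 10 \cdot \frac{10}{3} \cdot 24 \left(-14\right) = \frac{100}{3} \cdot 24 \left(-14\right) = 800 \left(-14\right) = -11200$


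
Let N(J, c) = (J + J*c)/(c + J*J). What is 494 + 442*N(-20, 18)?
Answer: 1014/11 ≈ 92.182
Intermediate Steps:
N(J, c) = (J + J*c)/(c + J²)
494 + 442*N(-20, 18) = 494 + 442*(-20*(1 + 18)/(18 + (-20)²)) = 494 + 442*(-20*19/(18 + 400)) = 494 + 442*(-20*19/418) = 494 + 442*(-20*1/418*19) = 494 + 442*(-10/11) = 494 - 4420/11 = 1014/11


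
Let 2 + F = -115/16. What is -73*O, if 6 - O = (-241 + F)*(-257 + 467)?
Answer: -30686499/8 ≈ -3.8358e+6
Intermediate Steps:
F = -147/16 (F = -2 - 115/16 = -147/16 ≈ -9.1875)
O = 420363/8 (O = 6 - (-241 - 147/16)*(-257 + 467) = 6 - (-4003)*210/16 = 6 - 1*(-420315/8) = 6 + 420315/8 = 420363/8 ≈ 52545.)
-73*O = -73*420363/8 = -30686499/8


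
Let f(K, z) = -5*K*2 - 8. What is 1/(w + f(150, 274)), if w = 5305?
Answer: 1/3797 ≈ 0.00026337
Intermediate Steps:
f(K, z) = -8 - 10*K (f(K, z) = -10*K - 8 = -8 - 10*K)
1/(w + f(150, 274)) = 1/(5305 + (-8 - 10*150)) = 1/(5305 + (-8 - 1500)) = 1/(5305 - 1508) = 1/3797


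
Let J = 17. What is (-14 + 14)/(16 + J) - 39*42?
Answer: -1638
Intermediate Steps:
(-14 + 14)/(16 + J) - 39*42 = (-14 + 14)/(16 + 17) - 39*42 = 0/33 - 1638 = 0*(1/33) - 1638 = 0 - 1638 = -1638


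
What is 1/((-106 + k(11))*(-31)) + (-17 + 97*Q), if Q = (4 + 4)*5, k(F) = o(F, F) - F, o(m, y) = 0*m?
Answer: 14011102/3627 ≈ 3863.0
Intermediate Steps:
o(m, y) = 0
k(F) = -F (k(F) = 0 - F = -F)
Q = 40 (Q = 8*5 = 40)
1/((-106 + k(11))*(-31)) + (-17 + 97*Q) = 1/((-106 - 1*11)*(-31)) + (-17 + 97*40) = 1/((-106 - 11)*(-31)) + (-17 + 3880) = 1/(-117*(-31)) + 3863 = 1/3627 + 3863 = 14011102/3627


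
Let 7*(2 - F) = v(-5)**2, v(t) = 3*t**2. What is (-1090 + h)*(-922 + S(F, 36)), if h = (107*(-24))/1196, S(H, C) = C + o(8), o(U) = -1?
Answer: 289651624/299 ≈ 9.6873e+5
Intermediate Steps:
F = -5611/7 (F = 2 - (3*(-5)**2)**2/7 = 2 - (3*25)**2/7 = 2 - 1/7*75**2 = 2 - 1/7*5625 = 2 - 5625/7 = -5611/7 ≈ -801.57)
S(H, C) = -1 + C (S(H, C) = C - 1 = -1 + C)
h = -642/299 (h = -2568*1/1196 = -642/299 ≈ -2.1472)
(-1090 + h)*(-922 + S(F, 36)) = (-1090 - 642/299)*(-922 + (-1 + 36)) = -326552*(-922 + 35)/299 = -326552/299*(-887) = 289651624/299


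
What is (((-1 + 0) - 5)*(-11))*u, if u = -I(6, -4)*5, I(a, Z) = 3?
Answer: -990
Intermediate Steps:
u = -15 (u = -1*3*5 = -3*5 = -15)
(((-1 + 0) - 5)*(-11))*u = (((-1 + 0) - 5)*(-11))*(-15) = ((-1 - 5)*(-11))*(-15) = -6*(-11)*(-15) = 66*(-15) = -990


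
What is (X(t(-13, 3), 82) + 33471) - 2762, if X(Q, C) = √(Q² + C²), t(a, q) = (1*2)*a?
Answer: 30709 + 10*√74 ≈ 30795.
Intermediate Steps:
t(a, q) = 2*a
X(Q, C) = √(C² + Q²)
(X(t(-13, 3), 82) + 33471) - 2762 = (√(82² + (2*(-13))²) + 33471) - 2762 = (√(6724 + (-26)²) + 33471) - 2762 = (√(6724 + 676) + 33471) - 2762 = (√7400 + 33471) - 2762 = (10*√74 + 33471) - 2762 = (33471 + 10*√74) - 2762 = 30709 + 10*√74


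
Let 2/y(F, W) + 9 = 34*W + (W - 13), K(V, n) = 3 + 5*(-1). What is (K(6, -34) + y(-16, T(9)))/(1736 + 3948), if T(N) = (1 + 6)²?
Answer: -846/2405753 ≈ -0.00035166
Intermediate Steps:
T(N) = 49 (T(N) = 7² = 49)
K(V, n) = -2 (K(V, n) = 3 - 5 = -2)
y(F, W) = 2/(-22 + 35*W) (y(F, W) = 2/(-9 + (34*W + (W - 13))) = 2/(-9 + (34*W + (-13 + W))) = 2/(-9 + (-13 + 35*W)) = 2/(-22 + 35*W))
(K(6, -34) + y(-16, T(9)))/(1736 + 3948) = (-2 + 2/(-22 + 35*49))/(1736 + 3948) = (-2 + 2/(-22 + 1715))/5684 = (-2 + 2/1693)*(1/5684) = -3384/1693*1/5684 = -846/2405753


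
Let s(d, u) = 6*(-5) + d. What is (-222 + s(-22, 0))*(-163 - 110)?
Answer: 74802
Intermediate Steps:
s(d, u) = -30 + d
(-222 + s(-22, 0))*(-163 - 110) = (-222 + (-30 - 22))*(-163 - 110) = (-222 - 52)*(-273) = -274*(-273) = 74802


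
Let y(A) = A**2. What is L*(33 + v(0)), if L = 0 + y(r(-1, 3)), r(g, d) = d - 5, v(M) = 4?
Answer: 148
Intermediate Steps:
r(g, d) = -5 + d
L = 4 (L = 0 + (-5 + 3)**2 = 0 + (-2)**2 = 0 + 4 = 4)
L*(33 + v(0)) = 4*(33 + 4) = 4*37 = 148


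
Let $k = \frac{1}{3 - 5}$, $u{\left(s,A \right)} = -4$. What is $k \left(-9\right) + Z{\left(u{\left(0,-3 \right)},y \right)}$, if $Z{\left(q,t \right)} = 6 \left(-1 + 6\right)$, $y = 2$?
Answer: $\frac{69}{2} \approx 34.5$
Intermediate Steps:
$k = - \frac{1}{2}$ ($k = \frac{1}{-2} = - \frac{1}{2} \approx -0.5$)
$Z{\left(q,t \right)} = 30$ ($Z{\left(q,t \right)} = 6 \cdot 5 = 30$)
$k \left(-9\right) + Z{\left(u{\left(0,-3 \right)},y \right)} = \left(- \frac{1}{2}\right) \left(-9\right) + 30 = \frac{9}{2} + 30 = \frac{69}{2}$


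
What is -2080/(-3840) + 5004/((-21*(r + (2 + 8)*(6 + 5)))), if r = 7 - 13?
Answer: -3821/2184 ≈ -1.7495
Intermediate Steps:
r = -6
-2080/(-3840) + 5004/((-21*(r + (2 + 8)*(6 + 5)))) = -2080/(-3840) + 5004/((-21*(-6 + (2 + 8)*(6 + 5)))) = -2080*(-1/3840) + 5004/((-21*(-6 + 10*11))) = 13/24 + 5004/((-21*(-6 + 110))) = 13/24 + 5004/((-21*104)) = 13/24 + 5004/(-2184) = 13/24 + 5004*(-1/2184) = 13/24 - 417/182 = -3821/2184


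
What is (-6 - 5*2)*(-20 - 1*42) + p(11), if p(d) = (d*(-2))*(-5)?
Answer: 1102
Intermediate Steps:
p(d) = 10*d (p(d) = -2*d*(-5) = 10*d)
(-6 - 5*2)*(-20 - 1*42) + p(11) = (-6 - 5*2)*(-20 - 1*42) + 10*11 = (-6 - 10)*(-20 - 42) + 110 = -16*(-62) + 110 = 992 + 110 = 1102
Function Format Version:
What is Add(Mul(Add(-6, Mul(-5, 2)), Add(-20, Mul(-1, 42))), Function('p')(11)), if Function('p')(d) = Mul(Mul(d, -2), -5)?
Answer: 1102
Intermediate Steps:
Function('p')(d) = Mul(10, d) (Function('p')(d) = Mul(Mul(-2, d), -5) = Mul(10, d))
Add(Mul(Add(-6, Mul(-5, 2)), Add(-20, Mul(-1, 42))), Function('p')(11)) = Add(Mul(Add(-6, Mul(-5, 2)), Add(-20, Mul(-1, 42))), Mul(10, 11)) = Add(Mul(Add(-6, -10), Add(-20, -42)), 110) = Add(Mul(-16, -62), 110) = Add(992, 110) = 1102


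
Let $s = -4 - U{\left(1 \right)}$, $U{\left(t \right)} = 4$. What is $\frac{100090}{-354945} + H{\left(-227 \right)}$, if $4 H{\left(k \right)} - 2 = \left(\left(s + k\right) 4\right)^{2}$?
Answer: $\frac{31362971153}{141978} \approx 2.209 \cdot 10^{5}$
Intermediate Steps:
$s = -8$ ($s = -4 - 4 = -8$)
$H{\left(k \right)} = \frac{1}{2} + \frac{\left(-32 + 4 k\right)^{2}}{4}$ ($H{\left(k \right)} = \frac{1}{2} + \frac{\left(\left(-8 + k\right) 4\right)^{2}}{4} = \frac{1}{2} + \frac{\left(-32 + 4 k\right)^{2}}{4}$)
$\frac{100090}{-354945} + H{\left(-227 \right)} = \frac{100090}{-354945} + \left(\frac{1}{2} + 4 \left(-8 - 227\right)^{2}\right) = 100090 \left(- \frac{1}{354945}\right) + \left(\frac{1}{2} + 4 \left(-235\right)^{2}\right) = - \frac{20018}{70989} + \left(\frac{1}{2} + 4 \cdot 55225\right) = - \frac{20018}{70989} + \left(\frac{1}{2} + 220900\right) = - \frac{20018}{70989} + \frac{441801}{2} = \frac{31362971153}{141978}$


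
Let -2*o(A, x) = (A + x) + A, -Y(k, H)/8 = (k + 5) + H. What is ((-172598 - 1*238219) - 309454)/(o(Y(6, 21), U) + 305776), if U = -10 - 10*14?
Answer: -720271/306107 ≈ -2.3530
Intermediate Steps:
U = -150 (U = -10 - 140 = -150)
Y(k, H) = -40 - 8*H - 8*k (Y(k, H) = -8*((k + 5) + H) = -8*((5 + k) + H) = -8*(5 + H + k) = -40 - 8*H - 8*k)
o(A, x) = -A - x/2 (o(A, x) = -((A + x) + A)/2 = -(x + 2*A)/2 = -A - x/2)
((-172598 - 1*238219) - 309454)/(o(Y(6, 21), U) + 305776) = ((-172598 - 1*238219) - 309454)/((-(-40 - 8*21 - 8*6) - 1/2*(-150)) + 305776) = ((-172598 - 238219) - 309454)/((-(-40 - 168 - 48) + 75) + 305776) = (-410817 - 309454)/((-1*(-256) + 75) + 305776) = -720271/((256 + 75) + 305776) = -720271/(331 + 305776) = -720271/306107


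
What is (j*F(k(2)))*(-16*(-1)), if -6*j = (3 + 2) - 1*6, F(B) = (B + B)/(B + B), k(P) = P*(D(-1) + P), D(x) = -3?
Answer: 8/3 ≈ 2.6667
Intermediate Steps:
k(P) = P*(-3 + P)
F(B) = 1 (F(B) = (2*B)/((2*B)) = (2*B)*(1/(2*B)) = 1)
j = ⅙ (j = -((3 + 2) - 1*6)/6 = -(5 - 6)/6 = -⅙*(-1) = ⅙ ≈ 0.16667)
(j*F(k(2)))*(-16*(-1)) = ((⅙)*1)*(-16*(-1)) = (⅙)*16 = 8/3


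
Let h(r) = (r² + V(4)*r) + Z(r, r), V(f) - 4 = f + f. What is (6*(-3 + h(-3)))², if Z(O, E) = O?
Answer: 39204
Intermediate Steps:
V(f) = 4 + 2*f (V(f) = 4 + (f + f) = 4 + 2*f)
h(r) = r² + 13*r (h(r) = (r² + (4 + 2*4)*r) + r = (r² + (4 + 8)*r) + r = (r² + 12*r) + r = r² + 13*r)
(6*(-3 + h(-3)))² = (6*(-3 - 3*(13 - 3)))² = (6*(-3 - 3*10))² = (6*(-3 - 30))² = (6*(-33))² = (-198)² = 39204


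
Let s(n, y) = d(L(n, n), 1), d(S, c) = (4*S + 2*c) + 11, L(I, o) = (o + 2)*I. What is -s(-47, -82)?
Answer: -8473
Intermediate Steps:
L(I, o) = I*(2 + o) (L(I, o) = (2 + o)*I = I*(2 + o))
d(S, c) = 11 + 2*c + 4*S (d(S, c) = (2*c + 4*S) + 11 = 11 + 2*c + 4*S)
s(n, y) = 13 + 4*n*(2 + n) (s(n, y) = 11 + 2*1 + 4*(n*(2 + n)) = 11 + 2 + 4*n*(2 + n) = 13 + 4*n*(2 + n))
-s(-47, -82) = -(13 + 4*(-47)*(2 - 47)) = -(13 + 4*(-47)*(-45)) = -(13 + 8460) = -1*8473 = -8473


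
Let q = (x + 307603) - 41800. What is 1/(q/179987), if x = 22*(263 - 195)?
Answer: 179987/267299 ≈ 0.67335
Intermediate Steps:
x = 1496 (x = 22*68 = 1496)
q = 267299 (q = (1496 + 307603) - 41800 = 309099 - 41800 = 267299)
1/(q/179987) = 1/(267299/179987) = 179987/267299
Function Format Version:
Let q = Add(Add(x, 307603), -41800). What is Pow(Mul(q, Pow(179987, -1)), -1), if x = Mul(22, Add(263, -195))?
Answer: Rational(179987, 267299) ≈ 0.67335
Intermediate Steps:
x = 1496 (x = Mul(22, 68) = 1496)
q = 267299 (q = Add(Add(1496, 307603), -41800) = Add(309099, -41800) = 267299)
Pow(Mul(q, Pow(179987, -1)), -1) = Pow(Mul(267299, Pow(179987, -1)), -1) = Pow(Mul(267299, Rational(1, 179987)), -1) = Pow(Rational(267299, 179987), -1) = Rational(179987, 267299)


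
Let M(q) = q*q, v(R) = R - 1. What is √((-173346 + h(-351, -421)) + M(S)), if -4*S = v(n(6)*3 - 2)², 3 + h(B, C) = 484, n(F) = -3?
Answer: I*√171569 ≈ 414.21*I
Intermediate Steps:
v(R) = -1 + R
h(B, C) = 481 (h(B, C) = -3 + 484 = 481)
S = -36 (S = -(-1 + (-3*3 - 2))²/4 = -(-1 + (-9 - 2))²/4 = -(-1 - 11)²/4 = -¼*(-12)² = -¼*144 = -36)
M(q) = q²
√((-173346 + h(-351, -421)) + M(S)) = √((-173346 + 481) + (-36)²) = √(-172865 + 1296) = √(-171569) = I*√171569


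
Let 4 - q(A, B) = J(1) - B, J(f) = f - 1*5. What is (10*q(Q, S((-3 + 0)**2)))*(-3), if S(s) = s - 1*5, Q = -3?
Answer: -360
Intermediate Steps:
S(s) = -5 + s (S(s) = s - 5 = -5 + s)
J(f) = -5 + f (J(f) = f - 5 = -5 + f)
q(A, B) = 8 + B (q(A, B) = 4 - ((-5 + 1) - B) = 4 - (-4 - B) = 4 + (4 + B) = 8 + B)
(10*q(Q, S((-3 + 0)**2)))*(-3) = (10*(8 + (-5 + (-3 + 0)**2)))*(-3) = (10*(8 + (-5 + (-3)**2)))*(-3) = (10*(8 + (-5 + 9)))*(-3) = (10*(8 + 4))*(-3) = (10*12)*(-3) = 120*(-3) = -360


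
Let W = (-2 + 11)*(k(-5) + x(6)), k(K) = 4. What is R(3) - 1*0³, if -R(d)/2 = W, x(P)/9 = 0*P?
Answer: -72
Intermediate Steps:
x(P) = 0 (x(P) = 9*(0*P) = 9*0 = 0)
W = 36 (W = (-2 + 11)*(4 + 0) = 9*4 = 36)
R(d) = -72 (R(d) = -2*36 = -72)
R(3) - 1*0³ = -72 - 1*0³ = -72 - 1*0 = -72 + 0 = -72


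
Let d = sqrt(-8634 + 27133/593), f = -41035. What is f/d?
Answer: 41035*I*sqrt(3020047597)/5092829 ≈ 442.79*I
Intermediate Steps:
d = I*sqrt(3020047597)/593 (d = sqrt(-8634 + 27133*(1/593)) = sqrt(-8634 + 27133/593) = sqrt(-5092829/593) = I*sqrt(3020047597)/593 ≈ 92.673*I)
f/d = -41035*(-I*sqrt(3020047597)/5092829) = -(-41035)*I*sqrt(3020047597)/5092829 = 41035*I*sqrt(3020047597)/5092829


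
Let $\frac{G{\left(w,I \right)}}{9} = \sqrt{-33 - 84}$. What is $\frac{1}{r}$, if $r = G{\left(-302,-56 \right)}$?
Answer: $- \frac{i \sqrt{13}}{351} \approx - 0.010272 i$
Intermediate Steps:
$G{\left(w,I \right)} = 27 i \sqrt{13}$ ($G{\left(w,I \right)} = 9 \sqrt{-33 - 84} = 9 \sqrt{-117} = 9 \cdot 3 i \sqrt{13} = 27 i \sqrt{13}$)
$r = 27 i \sqrt{13} \approx 97.35 i$
$\frac{1}{r} = \frac{1}{27 i \sqrt{13}} = - \frac{i \sqrt{13}}{351}$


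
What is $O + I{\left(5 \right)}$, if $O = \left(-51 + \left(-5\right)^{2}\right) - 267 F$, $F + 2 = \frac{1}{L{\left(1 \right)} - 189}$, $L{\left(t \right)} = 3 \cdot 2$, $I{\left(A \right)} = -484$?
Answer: $\frac{1553}{61} \approx 25.459$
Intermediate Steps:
$L{\left(t \right)} = 6$
$F = - \frac{367}{183}$ ($F = -2 + \frac{1}{6 - 189} = -2 + \frac{1}{-183} = -2 - \frac{1}{183} = - \frac{367}{183} \approx -2.0055$)
$O = \frac{31077}{61}$ ($O = \left(-51 + \left(-5\right)^{2}\right) - - \frac{32663}{61} = \left(-51 + 25\right) + \frac{32663}{61} = -26 + \frac{32663}{61} = \frac{31077}{61} \approx 509.46$)
$O + I{\left(5 \right)} = \frac{31077}{61} - 484 = \frac{1553}{61}$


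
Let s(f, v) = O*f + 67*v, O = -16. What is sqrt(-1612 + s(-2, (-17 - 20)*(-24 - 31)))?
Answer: sqrt(134765) ≈ 367.10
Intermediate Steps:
s(f, v) = -16*f + 67*v
sqrt(-1612 + s(-2, (-17 - 20)*(-24 - 31))) = sqrt(-1612 + (-16*(-2) + 67*((-17 - 20)*(-24 - 31)))) = sqrt(-1612 + (32 + 67*(-37*(-55)))) = sqrt(-1612 + (32 + 67*2035)) = sqrt(-1612 + (32 + 136345)) = sqrt(-1612 + 136377) = sqrt(134765)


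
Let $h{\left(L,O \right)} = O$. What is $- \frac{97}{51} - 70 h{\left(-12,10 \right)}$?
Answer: $- \frac{35797}{51} \approx -701.9$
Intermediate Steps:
$- \frac{97}{51} - 70 h{\left(-12,10 \right)} = - \frac{97}{51} - 700 = - \frac{35797}{51}$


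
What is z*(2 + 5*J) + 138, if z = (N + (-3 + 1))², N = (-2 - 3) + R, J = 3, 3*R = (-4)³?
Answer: 124067/9 ≈ 13785.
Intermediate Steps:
R = -64/3 (R = (⅓)*(-4)³ = (⅓)*(-64) = -64/3 ≈ -21.333)
N = -79/3 (N = (-2 - 3) - 64/3 = -5 - 64/3 = -79/3 ≈ -26.333)
z = 7225/9 (z = (-79/3 + (-3 + 1))² = (-79/3 - 2)² = (-85/3)² = 7225/9 ≈ 802.78)
z*(2 + 5*J) + 138 = 7225*(2 + 5*3)/9 + 138 = 7225*(2 + 15)/9 + 138 = (7225/9)*17 + 138 = 122825/9 + 138 = 124067/9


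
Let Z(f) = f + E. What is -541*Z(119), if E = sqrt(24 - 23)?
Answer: -64920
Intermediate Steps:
E = 1 (E = sqrt(1) = 1)
Z(f) = 1 + f (Z(f) = f + 1 = 1 + f)
-541*Z(119) = -541*(1 + 119) = -541*120 = -64920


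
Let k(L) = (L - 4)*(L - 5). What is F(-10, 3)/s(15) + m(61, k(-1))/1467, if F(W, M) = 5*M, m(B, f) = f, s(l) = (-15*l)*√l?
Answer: 10/489 - √15/225 ≈ 0.0032366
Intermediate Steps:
k(L) = (-5 + L)*(-4 + L) (k(L) = (-4 + L)*(-5 + L) = (-5 + L)*(-4 + L))
s(l) = -15*l^(3/2)
F(-10, 3)/s(15) + m(61, k(-1))/1467 = (5*3)/((-225*√15)) + (20 + (-1)² - 9*(-1))/1467 = 15/((-225*√15)) + (20 + 1 + 9)*(1/1467) = 15/((-225*√15)) + 30*(1/1467) = 15*(-√15/3375) + 10/489 = -√15/225 + 10/489 = 10/489 - √15/225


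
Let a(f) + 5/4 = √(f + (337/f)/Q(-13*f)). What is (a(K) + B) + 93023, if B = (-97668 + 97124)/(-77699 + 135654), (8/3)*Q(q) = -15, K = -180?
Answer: 21564299909/231820 + I*√363826/45 ≈ 93022.0 + 13.404*I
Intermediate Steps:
Q(q) = -45/8 (Q(q) = (3/8)*(-15) = -45/8)
a(f) = -5/4 + √(f - 2696/(45*f)) (a(f) = -5/4 + √(f + (337/f)/(-45/8)) = -5/4 + √(f + (337/f)*(-8/45)) = -5/4 + √(f - 2696/(45*f)))
B = -544/57955 ≈ -0.0093866
(a(K) + B) + 93023 = ((-5/4 + √(-13480/(-180) + 225*(-180))/15) - 544/57955) + 93023 = ((-5/4 + √(-13480*(-1/180) - 40500)/15) - 544/57955) + 93023 = ((-5/4 + √(674/9 - 40500)/15) - 544/57955) + 93023 = ((-5/4 + √(-363826/9)/15) - 544/57955) + 93023 = ((-5/4 + (I*√363826/3)/15) - 544/57955) + 93023 = ((-5/4 + I*√363826/45) - 544/57955) + 93023 = (-291951/231820 + I*√363826/45) + 93023 = 21564299909/231820 + I*√363826/45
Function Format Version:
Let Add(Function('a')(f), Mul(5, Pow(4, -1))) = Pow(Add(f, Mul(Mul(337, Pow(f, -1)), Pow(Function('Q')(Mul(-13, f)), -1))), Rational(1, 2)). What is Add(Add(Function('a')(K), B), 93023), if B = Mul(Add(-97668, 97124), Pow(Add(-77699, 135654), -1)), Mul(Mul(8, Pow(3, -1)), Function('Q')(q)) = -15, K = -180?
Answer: Add(Rational(21564299909, 231820), Mul(Rational(1, 45), I, Pow(363826, Rational(1, 2)))) ≈ Add(93022., Mul(13.404, I))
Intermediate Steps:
Function('Q')(q) = Rational(-45, 8) (Function('Q')(q) = Mul(Rational(3, 8), -15) = Rational(-45, 8))
Function('a')(f) = Add(Rational(-5, 4), Pow(Add(f, Mul(Rational(-2696, 45), Pow(f, -1))), Rational(1, 2))) (Function('a')(f) = Add(Rational(-5, 4), Pow(Add(f, Mul(Mul(337, Pow(f, -1)), Pow(Rational(-45, 8), -1))), Rational(1, 2))) = Add(Rational(-5, 4), Pow(Add(f, Mul(Mul(337, Pow(f, -1)), Rational(-8, 45))), Rational(1, 2))) = Add(Rational(-5, 4), Pow(Add(f, Mul(Rational(-2696, 45), Pow(f, -1))), Rational(1, 2))))
B = Rational(-544, 57955) (B = Mul(-544, Pow(57955, -1)) = Mul(-544, Rational(1, 57955)) = Rational(-544, 57955) ≈ -0.0093866)
Add(Add(Function('a')(K), B), 93023) = Add(Add(Add(Rational(-5, 4), Mul(Rational(1, 15), Pow(Add(Mul(-13480, Pow(-180, -1)), Mul(225, -180)), Rational(1, 2)))), Rational(-544, 57955)), 93023) = Add(Add(Add(Rational(-5, 4), Mul(Rational(1, 15), Pow(Add(Mul(-13480, Rational(-1, 180)), -40500), Rational(1, 2)))), Rational(-544, 57955)), 93023) = Add(Add(Add(Rational(-5, 4), Mul(Rational(1, 15), Pow(Add(Rational(674, 9), -40500), Rational(1, 2)))), Rational(-544, 57955)), 93023) = Add(Add(Add(Rational(-5, 4), Mul(Rational(1, 15), Pow(Rational(-363826, 9), Rational(1, 2)))), Rational(-544, 57955)), 93023) = Add(Add(Add(Rational(-5, 4), Mul(Rational(1, 15), Mul(Rational(1, 3), I, Pow(363826, Rational(1, 2))))), Rational(-544, 57955)), 93023) = Add(Add(Add(Rational(-5, 4), Mul(Rational(1, 45), I, Pow(363826, Rational(1, 2)))), Rational(-544, 57955)), 93023) = Add(Add(Rational(-291951, 231820), Mul(Rational(1, 45), I, Pow(363826, Rational(1, 2)))), 93023) = Add(Rational(21564299909, 231820), Mul(Rational(1, 45), I, Pow(363826, Rational(1, 2))))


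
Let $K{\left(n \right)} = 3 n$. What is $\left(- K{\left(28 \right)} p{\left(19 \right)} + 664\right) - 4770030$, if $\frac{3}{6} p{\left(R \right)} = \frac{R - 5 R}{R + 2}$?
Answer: $-4768758$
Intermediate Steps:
$p{\left(R \right)} = - \frac{8 R}{2 + R}$ ($p{\left(R \right)} = 2 \frac{R - 5 R}{R + 2} = 2 \frac{\left(-4\right) R}{2 + R} = 2 \left(- \frac{4 R}{2 + R}\right) = - \frac{8 R}{2 + R}$)
$\left(- K{\left(28 \right)} p{\left(19 \right)} + 664\right) - 4770030 = \left(- 3 \cdot 28 \left(\left(-8\right) 19 \frac{1}{2 + 19}\right) + 664\right) - 4770030 = \left(\left(-1\right) 84 \left(\left(-8\right) 19 \cdot \frac{1}{21}\right) + 664\right) - 4770030 = \left(- 84 \left(\left(-8\right) 19 \cdot \frac{1}{21}\right) + 664\right) - 4770030 = \left(\left(-84\right) \left(- \frac{152}{21}\right) + 664\right) - 4770030 = \left(608 + 664\right) - 4770030 = 1272 - 4770030 = -4768758$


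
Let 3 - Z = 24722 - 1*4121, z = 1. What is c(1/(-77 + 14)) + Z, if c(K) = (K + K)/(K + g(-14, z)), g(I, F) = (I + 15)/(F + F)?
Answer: -1256482/61 ≈ -20598.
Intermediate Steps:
Z = -20598 (Z = 3 - (24722 - 1*4121) = 3 - (24722 - 4121) = 3 - 1*20601 = 3 - 20601 = -20598)
g(I, F) = (15 + I)/(2*F) (g(I, F) = (15 + I)/((2*F)) = (15 + I)*(1/(2*F)) = (15 + I)/(2*F))
c(K) = 2*K/(½ + K) (c(K) = (K + K)/(K + (½)*(15 - 14)/1) = (2*K)/(K + (½)*1*1) = (2*K)/(K + ½) = (2*K)/(½ + K) = 2*K/(½ + K))
c(1/(-77 + 14)) + Z = 4/((-77 + 14)*(1 + 2/(-77 + 14))) - 20598 = 4/(-63*(1 + 2/(-63))) - 20598 = 4*(-1/63)/(1 + 2*(-1/63)) - 20598 = 4*(-1/63)/(1 - 2/63) - 20598 = 4*(-1/63)/(61/63) - 20598 = 4*(-1/63)*(63/61) - 20598 = -4/61 - 20598 = -1256482/61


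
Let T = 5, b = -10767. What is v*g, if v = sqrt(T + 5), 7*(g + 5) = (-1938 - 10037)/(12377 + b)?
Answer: -13665*sqrt(10)/2254 ≈ -19.171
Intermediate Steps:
g = -13665/2254 (g = -5 + ((-1938 - 10037)/(12377 - 10767))/7 = -5 + (-11975/1610)/7 = -5 + (-11975*1/1610)/7 = -5 + (1/7)*(-2395/322) = -5 - 2395/2254 = -13665/2254 ≈ -6.0626)
v = sqrt(10) (v = sqrt(5 + 5) = sqrt(10) ≈ 3.1623)
v*g = sqrt(10)*(-13665/2254) = -13665*sqrt(10)/2254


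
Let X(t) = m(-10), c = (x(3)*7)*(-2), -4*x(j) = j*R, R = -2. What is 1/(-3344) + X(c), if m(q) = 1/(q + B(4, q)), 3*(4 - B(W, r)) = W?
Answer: -457/3344 ≈ -0.13666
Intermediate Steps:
B(W, r) = 4 - W/3
x(j) = j/2 (x(j) = -j*(-2)/4 = -(-1)*j/2 = j/2)
m(q) = 1/(8/3 + q) (m(q) = 1/(q + (4 - ⅓*4)) = 1/(q + (4 - 4/3)) = 1/(q + 8/3) = 1/(8/3 + q))
c = -21 (c = (((½)*3)*7)*(-2) = ((3/2)*7)*(-2) = (21/2)*(-2) = -21)
X(t) = -3/22 (X(t) = 3/(8 + 3*(-10)) = 3/(8 - 30) = 3/(-22) = 3*(-1/22) = -3/22)
1/(-3344) + X(c) = 1/(-3344) - 3/22 = -1/3344 - 3/22 = -457/3344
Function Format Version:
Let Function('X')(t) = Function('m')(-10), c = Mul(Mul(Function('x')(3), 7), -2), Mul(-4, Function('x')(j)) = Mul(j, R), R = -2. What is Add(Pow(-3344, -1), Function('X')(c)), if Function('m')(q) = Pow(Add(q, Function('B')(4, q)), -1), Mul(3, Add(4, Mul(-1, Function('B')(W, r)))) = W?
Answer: Rational(-457, 3344) ≈ -0.13666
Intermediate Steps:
Function('B')(W, r) = Add(4, Mul(Rational(-1, 3), W))
Function('x')(j) = Mul(Rational(1, 2), j) (Function('x')(j) = Mul(Rational(-1, 4), Mul(j, -2)) = Mul(Rational(-1, 4), Mul(-2, j)) = Mul(Rational(1, 2), j))
Function('m')(q) = Pow(Add(Rational(8, 3), q), -1) (Function('m')(q) = Pow(Add(q, Add(4, Mul(Rational(-1, 3), 4))), -1) = Pow(Add(q, Add(4, Rational(-4, 3))), -1) = Pow(Add(q, Rational(8, 3)), -1) = Pow(Add(Rational(8, 3), q), -1))
c = -21 (c = Mul(Mul(Mul(Rational(1, 2), 3), 7), -2) = Mul(Mul(Rational(3, 2), 7), -2) = Mul(Rational(21, 2), -2) = -21)
Function('X')(t) = Rational(-3, 22) (Function('X')(t) = Mul(3, Pow(Add(8, Mul(3, -10)), -1)) = Mul(3, Pow(Add(8, -30), -1)) = Mul(3, Pow(-22, -1)) = Mul(3, Rational(-1, 22)) = Rational(-3, 22))
Add(Pow(-3344, -1), Function('X')(c)) = Add(Pow(-3344, -1), Rational(-3, 22)) = Add(Rational(-1, 3344), Rational(-3, 22)) = Rational(-457, 3344)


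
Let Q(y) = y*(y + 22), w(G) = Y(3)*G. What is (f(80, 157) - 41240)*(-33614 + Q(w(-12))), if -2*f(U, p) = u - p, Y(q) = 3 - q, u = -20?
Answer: 1383266521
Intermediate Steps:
f(U, p) = 10 + p/2 (f(U, p) = -(-20 - p)/2 = 10 + p/2)
w(G) = 0 (w(G) = (3 - 1*3)*G = (3 - 3)*G = 0*G = 0)
Q(y) = y*(22 + y)
(f(80, 157) - 41240)*(-33614 + Q(w(-12))) = ((10 + (1/2)*157) - 41240)*(-33614 + 0*(22 + 0)) = ((10 + 157/2) - 41240)*(-33614 + 0*22) = (177/2 - 41240)*(-33614 + 0) = -82303/2*(-33614) = 1383266521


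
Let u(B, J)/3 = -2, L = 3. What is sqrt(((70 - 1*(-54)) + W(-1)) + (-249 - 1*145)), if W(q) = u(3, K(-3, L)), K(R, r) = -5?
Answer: 2*I*sqrt(69) ≈ 16.613*I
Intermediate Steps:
u(B, J) = -6 (u(B, J) = 3*(-2) = -6)
W(q) = -6
sqrt(((70 - 1*(-54)) + W(-1)) + (-249 - 1*145)) = sqrt(((70 - 1*(-54)) - 6) + (-249 - 1*145)) = sqrt(((70 + 54) - 6) + (-249 - 145)) = sqrt((124 - 6) - 394) = sqrt(118 - 394) = sqrt(-276) = 2*I*sqrt(69)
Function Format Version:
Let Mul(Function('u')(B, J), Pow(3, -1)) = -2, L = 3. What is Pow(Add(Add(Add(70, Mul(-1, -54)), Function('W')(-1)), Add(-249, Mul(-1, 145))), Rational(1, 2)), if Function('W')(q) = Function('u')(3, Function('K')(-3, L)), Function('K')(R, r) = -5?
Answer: Mul(2, I, Pow(69, Rational(1, 2))) ≈ Mul(16.613, I)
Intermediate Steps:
Function('u')(B, J) = -6 (Function('u')(B, J) = Mul(3, -2) = -6)
Function('W')(q) = -6
Pow(Add(Add(Add(70, Mul(-1, -54)), Function('W')(-1)), Add(-249, Mul(-1, 145))), Rational(1, 2)) = Pow(Add(Add(Add(70, Mul(-1, -54)), -6), Add(-249, Mul(-1, 145))), Rational(1, 2)) = Pow(Add(Add(Add(70, 54), -6), Add(-249, -145)), Rational(1, 2)) = Pow(Add(Add(124, -6), -394), Rational(1, 2)) = Pow(Add(118, -394), Rational(1, 2)) = Pow(-276, Rational(1, 2)) = Mul(2, I, Pow(69, Rational(1, 2)))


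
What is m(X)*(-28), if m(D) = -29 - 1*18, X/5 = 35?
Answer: 1316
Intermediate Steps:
X = 175 (X = 5*35 = 175)
m(D) = -47 (m(D) = -29 - 18 = -47)
m(X)*(-28) = -47*(-28) = 1316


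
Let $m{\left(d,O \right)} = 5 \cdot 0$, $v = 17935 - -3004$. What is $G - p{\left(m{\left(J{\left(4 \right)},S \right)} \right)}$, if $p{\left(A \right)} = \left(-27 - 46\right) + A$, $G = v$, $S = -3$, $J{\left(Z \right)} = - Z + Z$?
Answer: $21012$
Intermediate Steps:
$v = 20939$ ($v = 17935 + 3004 = 20939$)
$J{\left(Z \right)} = 0$
$G = 20939$
$m{\left(d,O \right)} = 0$
$p{\left(A \right)} = -73 + A$
$G - p{\left(m{\left(J{\left(4 \right)},S \right)} \right)} = 20939 - \left(-73 + 0\right) = 20939 - -73 = 20939 + 73 = 21012$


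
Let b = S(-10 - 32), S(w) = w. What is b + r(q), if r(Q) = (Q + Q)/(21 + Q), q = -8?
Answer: -562/13 ≈ -43.231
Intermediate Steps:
r(Q) = 2*Q/(21 + Q) (r(Q) = (2*Q)/(21 + Q) = 2*Q/(21 + Q))
b = -42 (b = -10 - 32 = -42)
b + r(q) = -42 + 2*(-8)/(21 - 8) = -42 + 2*(-8)/13 = -42 + 2*(-8)*(1/13) = -42 - 16/13 = -562/13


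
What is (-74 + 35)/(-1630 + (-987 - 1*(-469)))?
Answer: 13/716 ≈ 0.018156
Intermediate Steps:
(-74 + 35)/(-1630 + (-987 - 1*(-469))) = -39/(-1630 + (-987 + 469)) = -39/(-1630 - 518) = -39/(-2148) = -39*(-1/2148) = 13/716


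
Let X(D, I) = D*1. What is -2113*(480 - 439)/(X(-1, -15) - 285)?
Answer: 86633/286 ≈ 302.91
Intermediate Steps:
X(D, I) = D
-2113*(480 - 439)/(X(-1, -15) - 285) = -2113*(480 - 439)/(-1 - 285) = -86633/(-286) = -86633*(-1)/286 = -2113*(-41/286) = 86633/286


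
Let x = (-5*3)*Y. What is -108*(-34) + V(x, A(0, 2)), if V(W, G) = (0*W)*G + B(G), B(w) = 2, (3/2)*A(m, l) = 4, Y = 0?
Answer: 3674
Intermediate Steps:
A(m, l) = 8/3 (A(m, l) = (⅔)*4 = 8/3)
x = 0 (x = -5*3*0 = -15*0 = 0)
V(W, G) = 2 (V(W, G) = (0*W)*G + 2 = 0*G + 2 = 0 + 2 = 2)
-108*(-34) + V(x, A(0, 2)) = -108*(-34) + 2 = 3672 + 2 = 3674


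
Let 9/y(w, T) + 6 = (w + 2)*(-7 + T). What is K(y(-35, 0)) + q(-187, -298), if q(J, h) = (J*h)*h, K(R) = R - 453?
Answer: -415170024/25 ≈ -1.6607e+7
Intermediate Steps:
y(w, T) = 9/(-6 + (-7 + T)*(2 + w)) (y(w, T) = 9/(-6 + (w + 2)*(-7 + T)) = 9/(-6 + (2 + w)*(-7 + T)) = 9/(-6 + (-7 + T)*(2 + w)))
K(R) = -453 + R
q(J, h) = J*h²
K(y(-35, 0)) + q(-187, -298) = (-453 + 9/(-20 - 7*(-35) + 2*0 + 0*(-35))) - 187*(-298)² = (-453 + 9/(-20 + 245 + 0 + 0)) - 187*88804 = (-453 + 9/225) - 16606348 = (-453 + 9*(1/225)) - 16606348 = (-453 + 1/25) - 16606348 = -11324/25 - 16606348 = -415170024/25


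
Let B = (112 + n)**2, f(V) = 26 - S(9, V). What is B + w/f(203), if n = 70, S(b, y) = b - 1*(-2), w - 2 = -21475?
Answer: 475387/15 ≈ 31692.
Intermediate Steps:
w = -21473 (w = 2 - 21475 = -21473)
S(b, y) = 2 + b (S(b, y) = b + 2 = 2 + b)
f(V) = 15 (f(V) = 26 - (2 + 9) = 26 - 1*11 = 26 - 11 = 15)
B = 33124 (B = (112 + 70)**2 = 182**2 = 33124)
B + w/f(203) = 33124 - 21473/15 = 475387/15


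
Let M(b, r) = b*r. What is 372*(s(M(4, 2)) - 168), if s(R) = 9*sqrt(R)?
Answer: -62496 + 6696*sqrt(2) ≈ -53026.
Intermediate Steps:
372*(s(M(4, 2)) - 168) = 372*(9*sqrt(4*2) - 168) = 372*(9*sqrt(8) - 168) = 372*(9*(2*sqrt(2)) - 168) = 372*(18*sqrt(2) - 168) = 372*(-168 + 18*sqrt(2)) = -62496 + 6696*sqrt(2)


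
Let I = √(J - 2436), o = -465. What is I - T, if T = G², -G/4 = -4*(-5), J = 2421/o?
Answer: -6400 + 3*I*√6516665/155 ≈ -6400.0 + 49.409*I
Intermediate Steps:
J = -807/155 (J = 2421/(-465) = 2421*(-1/465) = -807/155 ≈ -5.2065)
G = -80 (G = -(-16)*(-5) = -4*20 = -80)
T = 6400 (T = (-80)² = 6400)
I = 3*I*√6516665/155 (I = √(-807/155 - 2436) = √(-378387/155) = 3*I*√6516665/155 ≈ 49.409*I)
I - T = 3*I*√6516665/155 - 1*6400 = 3*I*√6516665/155 - 6400 = -6400 + 3*I*√6516665/155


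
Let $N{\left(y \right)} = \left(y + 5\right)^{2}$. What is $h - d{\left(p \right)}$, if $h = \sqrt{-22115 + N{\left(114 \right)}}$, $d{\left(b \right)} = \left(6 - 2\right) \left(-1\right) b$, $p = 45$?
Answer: $180 + i \sqrt{7954} \approx 180.0 + 89.185 i$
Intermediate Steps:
$N{\left(y \right)} = \left(5 + y\right)^{2}$
$d{\left(b \right)} = - 4 b$ ($d{\left(b \right)} = 4 \left(-1\right) b = - 4 b$)
$h = i \sqrt{7954}$ ($h = \sqrt{-22115 + \left(5 + 114\right)^{2}} = \sqrt{-22115 + 119^{2}} = \sqrt{-22115 + 14161} = \sqrt{-7954} = i \sqrt{7954} \approx 89.185 i$)
$h - d{\left(p \right)} = i \sqrt{7954} - \left(-4\right) 45 = i \sqrt{7954} - -180 = i \sqrt{7954} + 180 = 180 + i \sqrt{7954}$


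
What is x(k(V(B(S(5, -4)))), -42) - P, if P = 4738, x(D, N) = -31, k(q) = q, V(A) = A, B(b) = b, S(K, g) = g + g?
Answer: -4769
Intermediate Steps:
S(K, g) = 2*g
x(k(V(B(S(5, -4)))), -42) - P = -31 - 1*4738 = -31 - 4738 = -4769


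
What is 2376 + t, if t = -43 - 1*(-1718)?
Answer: 4051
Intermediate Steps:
t = 1675 (t = -43 + 1718 = 1675)
2376 + t = 2376 + 1675 = 4051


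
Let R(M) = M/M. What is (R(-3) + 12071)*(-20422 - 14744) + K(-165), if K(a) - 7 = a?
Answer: -424524110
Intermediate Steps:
K(a) = 7 + a
R(M) = 1
(R(-3) + 12071)*(-20422 - 14744) + K(-165) = (1 + 12071)*(-20422 - 14744) + (7 - 165) = 12072*(-35166) - 158 = -424523952 - 158 = -424524110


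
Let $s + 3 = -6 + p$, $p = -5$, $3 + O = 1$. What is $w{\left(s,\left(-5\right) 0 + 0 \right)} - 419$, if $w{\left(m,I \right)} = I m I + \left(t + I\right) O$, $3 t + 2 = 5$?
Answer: $-421$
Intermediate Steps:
$O = -2$ ($O = -3 + 1 = -2$)
$t = 1$ ($t = - \frac{2}{3} + \frac{1}{3} \cdot 5 = - \frac{2}{3} + \frac{5}{3} = 1$)
$s = -14$ ($s = -3 - 11 = -14$)
$w{\left(m,I \right)} = -2 - 2 I + m I^{2}$ ($w{\left(m,I \right)} = I m I + \left(1 + I\right) \left(-2\right) = m I^{2} - \left(2 + 2 I\right) = -2 - 2 I + m I^{2}$)
$w{\left(s,\left(-5\right) 0 + 0 \right)} - 419 = \left(-2 - 2 \left(\left(-5\right) 0 + 0\right) - 14 \left(\left(-5\right) 0 + 0\right)^{2}\right) - 419 = \left(-2 - 2 \left(0 + 0\right) - 14 \left(0 + 0\right)^{2}\right) - 419 = \left(-2 - 0 - 14 \cdot 0^{2}\right) - 419 = \left(-2 + 0 - 0\right) - 419 = \left(-2 + 0 + 0\right) - 419 = -2 - 419 = -421$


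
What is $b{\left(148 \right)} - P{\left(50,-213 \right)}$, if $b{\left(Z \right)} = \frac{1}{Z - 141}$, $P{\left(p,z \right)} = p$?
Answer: $- \frac{349}{7} \approx -49.857$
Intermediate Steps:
$b{\left(Z \right)} = \frac{1}{-141 + Z}$
$b{\left(148 \right)} - P{\left(50,-213 \right)} = \frac{1}{-141 + 148} - 50 = \frac{1}{7} - 50 = - \frac{349}{7}$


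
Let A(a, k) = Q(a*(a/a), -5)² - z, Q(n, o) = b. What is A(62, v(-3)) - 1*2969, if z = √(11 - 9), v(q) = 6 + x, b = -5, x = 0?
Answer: -2944 - √2 ≈ -2945.4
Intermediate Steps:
Q(n, o) = -5
v(q) = 6 (v(q) = 6 + 0 = 6)
z = √2 ≈ 1.4142
A(a, k) = 25 - √2 (A(a, k) = (-5)² - √2 = 25 - √2)
A(62, v(-3)) - 1*2969 = (25 - √2) - 1*2969 = (25 - √2) - 2969 = -2944 - √2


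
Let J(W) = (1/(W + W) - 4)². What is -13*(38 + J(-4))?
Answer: -45773/64 ≈ -715.20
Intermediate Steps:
J(W) = (-4 + 1/(2*W))² (J(W) = (1/(2*W) - 4)² = (-4 + 1/(2*W))²)
-13*(38 + J(-4)) = -13*(38 + (¼)*(-1 + 8*(-4))²/(-4)²) = -13*(38 + (¼)*(1/16)*(-1 - 32)²) = -13*(38 + (¼)*(1/16)*(-33)²) = -13*(38 + (¼)*(1/16)*1089) = -13*(38 + 1089/64) = -13*3521/64 = -45773/64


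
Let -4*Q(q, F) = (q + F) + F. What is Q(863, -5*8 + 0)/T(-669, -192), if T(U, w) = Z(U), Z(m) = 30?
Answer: -261/40 ≈ -6.5250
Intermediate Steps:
T(U, w) = 30
Q(q, F) = -F/2 - q/4 (Q(q, F) = -((q + F) + F)/4 = -((F + q) + F)/4 = -(q + 2*F)/4 = -F/2 - q/4)
Q(863, -5*8 + 0)/T(-669, -192) = (-(-5*8 + 0)/2 - ¼*863)/30 = (-(-40 + 0)/2 - 863/4)*(1/30) = (-½*(-40) - 863/4)*(1/30) = (20 - 863/4)*(1/30) = -783/4*1/30 = -261/40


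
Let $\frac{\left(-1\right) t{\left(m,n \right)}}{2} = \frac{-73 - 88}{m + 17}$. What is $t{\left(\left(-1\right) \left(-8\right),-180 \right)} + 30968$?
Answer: $\frac{774522}{25} \approx 30981.0$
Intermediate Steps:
$t{\left(m,n \right)} = \frac{322}{17 + m}$ ($t{\left(m,n \right)} = - 2 \frac{-73 - 88}{m + 17} = - 2 \left(- \frac{161}{17 + m}\right) = \frac{322}{17 + m}$)
$t{\left(\left(-1\right) \left(-8\right),-180 \right)} + 30968 = \frac{322}{17 - -8} + 30968 = \frac{322}{17 + 8} + 30968 = \frac{322}{25} + 30968 = \frac{774522}{25}$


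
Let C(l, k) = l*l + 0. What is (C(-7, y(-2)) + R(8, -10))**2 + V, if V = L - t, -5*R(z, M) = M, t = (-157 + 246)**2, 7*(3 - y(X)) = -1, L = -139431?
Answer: -144751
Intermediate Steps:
y(X) = 22/7 (y(X) = 3 - 1/7*(-1) = 3 + 1/7 = 22/7)
t = 7921 (t = 89**2 = 7921)
R(z, M) = -M/5
C(l, k) = l**2 (C(l, k) = l**2 + 0 = l**2)
V = -147352 (V = -139431 - 1*7921 = -139431 - 7921 = -147352)
(C(-7, y(-2)) + R(8, -10))**2 + V = ((-7)**2 - 1/5*(-10))**2 - 147352 = (49 + 2)**2 - 147352 = 51**2 - 147352 = 2601 - 147352 = -144751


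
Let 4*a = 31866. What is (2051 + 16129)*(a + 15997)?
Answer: 435656430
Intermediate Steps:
a = 15933/2 (a = (¼)*31866 = 15933/2 ≈ 7966.5)
(2051 + 16129)*(a + 15997) = (2051 + 16129)*(15933/2 + 15997) = 18180*(47927/2) = 435656430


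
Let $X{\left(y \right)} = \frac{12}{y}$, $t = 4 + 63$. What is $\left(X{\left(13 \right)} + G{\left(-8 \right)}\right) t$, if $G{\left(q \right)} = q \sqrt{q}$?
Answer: $\frac{804}{13} - 1072 i \sqrt{2} \approx 61.846 - 1516.0 i$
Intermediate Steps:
$t = 67$
$G{\left(q \right)} = q^{\frac{3}{2}}$
$\left(X{\left(13 \right)} + G{\left(-8 \right)}\right) t = \left(\frac{12}{13} + \left(-8\right)^{\frac{3}{2}}\right) 67 = \left(12 \cdot \frac{1}{13} - 16 i \sqrt{2}\right) 67 = \left(\frac{12}{13} - 16 i \sqrt{2}\right) 67 = \frac{804}{13} - 1072 i \sqrt{2}$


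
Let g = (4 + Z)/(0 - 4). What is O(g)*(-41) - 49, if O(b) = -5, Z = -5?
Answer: 156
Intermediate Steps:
g = 1/4 (g = (4 - 5)/(0 - 4) = -1/(-4) = -1*(-1/4) = 1/4 ≈ 0.25000)
O(g)*(-41) - 49 = -5*(-41) - 49 = 205 - 49 = 156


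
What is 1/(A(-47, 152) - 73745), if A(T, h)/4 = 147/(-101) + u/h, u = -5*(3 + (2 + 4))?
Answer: -3838/283060199 ≈ -1.3559e-5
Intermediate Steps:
u = -45 (u = -5*(3 + 6) = -5*9 = -45)
A(T, h) = -588/101 - 180/h (A(T, h) = 4*(147/(-101) - 45/h) = 4*(147*(-1/101) - 45/h) = 4*(-147/101 - 45/h) = -588/101 - 180/h)
1/(A(-47, 152) - 73745) = 1/((-588/101 - 180/152) - 73745) = 1/((-588/101 - 180*1/152) - 73745) = 1/((-588/101 - 45/38) - 73745) = 1/(-26889/3838 - 73745) = 1/(-283060199/3838) = -3838/283060199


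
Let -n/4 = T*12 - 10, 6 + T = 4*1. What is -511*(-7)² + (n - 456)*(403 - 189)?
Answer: -93519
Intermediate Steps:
T = -2 (T = -6 + 4*1 = -6 + 4 = -2)
n = 136 (n = -4*(-2*12 - 10) = -4*(-24 - 10) = -4*(-34) = 136)
-511*(-7)² + (n - 456)*(403 - 189) = -511*(-7)² + (136 - 456)*(403 - 189) = -511*49 - 320*214 = -25039 - 68480 = -93519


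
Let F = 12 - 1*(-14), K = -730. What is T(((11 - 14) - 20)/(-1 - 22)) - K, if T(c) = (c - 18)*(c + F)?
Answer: 271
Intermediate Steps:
F = 26 (F = 12 + 14 = 26)
T(c) = (-18 + c)*(26 + c) (T(c) = (c - 18)*(c + 26) = (-18 + c)*(26 + c))
T(((11 - 14) - 20)/(-1 - 22)) - K = (-468 + (((11 - 14) - 20)/(-1 - 22))² + 8*(((11 - 14) - 20)/(-1 - 22))) - 1*(-730) = (-468 + ((-3 - 20)/(-23))² + 8*((-3 - 20)/(-23))) + 730 = (-468 + (-23*(-1/23))² + 8*(-23*(-1/23))) + 730 = (-468 + 1² + 8*1) + 730 = (-468 + 1 + 8) + 730 = -459 + 730 = 271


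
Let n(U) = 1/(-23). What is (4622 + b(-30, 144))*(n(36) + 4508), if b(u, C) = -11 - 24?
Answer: 475593921/23 ≈ 2.0678e+7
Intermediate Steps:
b(u, C) = -35
n(U) = -1/23
(4622 + b(-30, 144))*(n(36) + 4508) = (4622 - 35)*(-1/23 + 4508) = 4587*(103683/23) = 475593921/23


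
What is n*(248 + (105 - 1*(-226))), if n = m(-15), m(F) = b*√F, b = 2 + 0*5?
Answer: 1158*I*√15 ≈ 4484.9*I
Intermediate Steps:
b = 2 (b = 2 + 0 = 2)
m(F) = 2*√F
n = 2*I*√15 (n = 2*√(-15) = 2*(I*√15) = 2*I*√15 ≈ 7.746*I)
n*(248 + (105 - 1*(-226))) = (2*I*√15)*(248 + (105 - 1*(-226))) = (2*I*√15)*(248 + (105 + 226)) = (2*I*√15)*(248 + 331) = (2*I*√15)*579 = 1158*I*√15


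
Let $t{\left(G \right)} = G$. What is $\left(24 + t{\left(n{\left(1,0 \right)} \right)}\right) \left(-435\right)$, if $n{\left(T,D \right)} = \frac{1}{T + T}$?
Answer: $- \frac{21315}{2} \approx -10658.0$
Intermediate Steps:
$n{\left(T,D \right)} = \frac{1}{2 T}$
$\left(24 + t{\left(n{\left(1,0 \right)} \right)}\right) \left(-435\right) = \left(24 + \frac{1}{2 \cdot 1}\right) \left(-435\right) = \left(24 + \frac{1}{2} \cdot 1\right) \left(-435\right) = \left(24 + \frac{1}{2}\right) \left(-435\right) = \frac{49}{2} \left(-435\right) = - \frac{21315}{2}$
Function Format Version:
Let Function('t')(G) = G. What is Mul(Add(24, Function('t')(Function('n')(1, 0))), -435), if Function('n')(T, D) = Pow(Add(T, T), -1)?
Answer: Rational(-21315, 2) ≈ -10658.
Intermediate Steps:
Function('n')(T, D) = Mul(Rational(1, 2), Pow(T, -1)) (Function('n')(T, D) = Pow(Mul(2, T), -1) = Mul(Rational(1, 2), Pow(T, -1)))
Mul(Add(24, Function('t')(Function('n')(1, 0))), -435) = Mul(Add(24, Mul(Rational(1, 2), Pow(1, -1))), -435) = Mul(Add(24, Mul(Rational(1, 2), 1)), -435) = Mul(Add(24, Rational(1, 2)), -435) = Mul(Rational(49, 2), -435) = Rational(-21315, 2)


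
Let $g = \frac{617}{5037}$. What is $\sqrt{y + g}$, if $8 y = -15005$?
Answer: $\frac{i \sqrt{761345058426}}{20148} \approx 43.307 i$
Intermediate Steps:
$y = - \frac{15005}{8}$ ($y = \frac{1}{8} \left(-15005\right) = - \frac{15005}{8} \approx -1875.6$)
$g = \frac{617}{5037}$ ($g = 617 \cdot \frac{1}{5037} = \frac{617}{5037} \approx 0.12249$)
$\sqrt{y + g} = \sqrt{- \frac{15005}{8} + \frac{617}{5037}} = \sqrt{- \frac{75575249}{40296}} = \frac{i \sqrt{761345058426}}{20148}$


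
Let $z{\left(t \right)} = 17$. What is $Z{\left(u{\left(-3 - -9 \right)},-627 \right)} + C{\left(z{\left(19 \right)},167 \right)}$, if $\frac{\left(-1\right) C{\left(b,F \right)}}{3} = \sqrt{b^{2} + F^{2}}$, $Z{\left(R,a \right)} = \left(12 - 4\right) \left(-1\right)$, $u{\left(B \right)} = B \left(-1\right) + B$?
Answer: $-8 - 3 \sqrt{28178} \approx -511.59$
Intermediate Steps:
$u{\left(B \right)} = 0$ ($u{\left(B \right)} = - B + B = 0$)
$Z{\left(R,a \right)} = -8$ ($Z{\left(R,a \right)} = 8 \left(-1\right) = -8$)
$C{\left(b,F \right)} = - 3 \sqrt{F^{2} + b^{2}}$ ($C{\left(b,F \right)} = - 3 \sqrt{b^{2} + F^{2}} = - 3 \sqrt{F^{2} + b^{2}}$)
$Z{\left(u{\left(-3 - -9 \right)},-627 \right)} + C{\left(z{\left(19 \right)},167 \right)} = -8 - 3 \sqrt{167^{2} + 17^{2}} = -8 - 3 \sqrt{27889 + 289} = -8 - 3 \sqrt{28178}$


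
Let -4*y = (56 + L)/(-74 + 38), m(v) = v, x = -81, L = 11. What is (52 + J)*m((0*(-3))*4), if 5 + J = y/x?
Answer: 0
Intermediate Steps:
y = 67/144 (y = -(56 + 11)/(4*(-74 + 38)) = -67/(4*(-36)) = -67*(-1)/(4*36) = -1/4*(-67/36) = 67/144 ≈ 0.46528)
J = -58387/11664 (J = -5 + (67/144)/(-81) = -5 + (67/144)*(-1/81) = -5 - 67/11664 = -58387/11664 ≈ -5.0057)
(52 + J)*m((0*(-3))*4) = (52 - 58387/11664)*((0*(-3))*4) = 548141*(0*4)/11664 = (548141/11664)*0 = 0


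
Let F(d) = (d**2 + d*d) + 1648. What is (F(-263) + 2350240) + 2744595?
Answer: 5234821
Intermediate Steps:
F(d) = 1648 + 2*d**2 (F(d) = (d**2 + d**2) + 1648 = 2*d**2 + 1648 = 1648 + 2*d**2)
(F(-263) + 2350240) + 2744595 = ((1648 + 2*(-263)**2) + 2350240) + 2744595 = ((1648 + 2*69169) + 2350240) + 2744595 = ((1648 + 138338) + 2350240) + 2744595 = (139986 + 2350240) + 2744595 = 2490226 + 2744595 = 5234821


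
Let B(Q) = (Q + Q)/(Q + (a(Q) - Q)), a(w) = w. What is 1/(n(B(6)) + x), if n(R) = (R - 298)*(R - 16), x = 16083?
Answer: 1/20227 ≈ 4.9439e-5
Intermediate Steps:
B(Q) = 2 (B(Q) = (Q + Q)/(Q + (Q - Q)) = (2*Q)/(Q + 0) = (2*Q)/Q = 2)
n(R) = (-298 + R)*(-16 + R)
1/(n(B(6)) + x) = 1/((4768 + 2² - 314*2) + 16083) = 1/((4768 + 4 - 628) + 16083) = 1/(4144 + 16083) = 1/20227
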